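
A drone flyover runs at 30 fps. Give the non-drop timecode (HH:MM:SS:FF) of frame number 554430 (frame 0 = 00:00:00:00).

05:08:01:00

554430 ÷ 30 = 18481 full seconds, remainder 0 frames.
18481 s = 5 h 8 min 1 s.
Timecode: 05:08:01:00.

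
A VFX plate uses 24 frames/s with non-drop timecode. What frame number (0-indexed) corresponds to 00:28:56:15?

Total seconds to the label: (0 × 3600 + 28 × 60 + 56) = 1736.
Frame index = 1736 × 24 + 15 = 41679.

41679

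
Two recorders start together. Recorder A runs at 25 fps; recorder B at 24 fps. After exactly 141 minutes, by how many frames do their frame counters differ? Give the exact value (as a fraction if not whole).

8460 frames

141 min = 8460 s.
A emits 25 × 8460 = 211500 frames; B emits 24 × 8460 = 203040.
Difference = 8460 frames; B is behind A.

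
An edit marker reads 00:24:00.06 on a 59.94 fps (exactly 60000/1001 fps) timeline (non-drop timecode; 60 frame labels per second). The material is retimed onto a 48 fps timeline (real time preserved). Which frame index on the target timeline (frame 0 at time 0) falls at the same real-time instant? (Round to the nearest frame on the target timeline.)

Source frame index: (0×3600 + 24×60 + 0) × 60 + 6 = 86406.
Real time: 86406 / (60000/1001) = 14415401/10000 s.
Target frame: (14415401/10000) × (48) = 43246203/625 ≈ 69193.925 → 69194.

frame 69194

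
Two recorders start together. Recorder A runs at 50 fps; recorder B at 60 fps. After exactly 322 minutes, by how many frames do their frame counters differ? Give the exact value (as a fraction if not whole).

322 min = 19320 s.
A emits 50 × 19320 = 966000 frames; B emits 60 × 19320 = 1159200.
Difference = 193200 frames; B is ahead of A.

193200 frames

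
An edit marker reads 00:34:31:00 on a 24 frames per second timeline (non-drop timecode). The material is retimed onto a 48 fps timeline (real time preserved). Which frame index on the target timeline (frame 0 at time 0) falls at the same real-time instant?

frame 99408

Source frame index: (0×3600 + 34×60 + 31) × 24 + 0 = 49704.
Real time: 49704 / (24) = 2071 s.
Target frame: (2071) × (48) = 99408.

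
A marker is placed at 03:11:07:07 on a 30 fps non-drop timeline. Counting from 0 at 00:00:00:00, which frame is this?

Total seconds to the label: (3 × 3600 + 11 × 60 + 7) = 11467.
Frame index = 11467 × 30 + 7 = 344017.

frame 344017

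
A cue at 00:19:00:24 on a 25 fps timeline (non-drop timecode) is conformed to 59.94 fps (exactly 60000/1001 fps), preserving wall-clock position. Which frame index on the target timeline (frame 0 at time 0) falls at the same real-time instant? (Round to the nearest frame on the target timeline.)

Source frame index: (0×3600 + 19×60 + 0) × 25 + 24 = 28524.
Real time: 28524 / (25) = 28524/25 s.
Target frame: (28524/25) × (60000/1001) = 68457600/1001 ≈ 68389.211 → 68389.

frame 68389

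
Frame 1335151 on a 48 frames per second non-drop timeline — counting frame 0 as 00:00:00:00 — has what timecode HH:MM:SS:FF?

07:43:35:31

1335151 ÷ 48 = 27815 full seconds, remainder 31 frames.
27815 s = 7 h 43 min 35 s.
Timecode: 07:43:35:31.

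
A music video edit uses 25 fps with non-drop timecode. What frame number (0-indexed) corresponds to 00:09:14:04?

13854

Total seconds to the label: (0 × 3600 + 9 × 60 + 14) = 554.
Frame index = 554 × 25 + 4 = 13854.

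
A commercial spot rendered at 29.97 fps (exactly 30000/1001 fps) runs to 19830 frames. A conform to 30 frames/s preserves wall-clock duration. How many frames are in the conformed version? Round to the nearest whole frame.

Frames at target rate = 19830 × (30) / (30000/1001) = 1984983/100 ≈ 19849.830.
Nearest whole frame: 19850.

19850 frames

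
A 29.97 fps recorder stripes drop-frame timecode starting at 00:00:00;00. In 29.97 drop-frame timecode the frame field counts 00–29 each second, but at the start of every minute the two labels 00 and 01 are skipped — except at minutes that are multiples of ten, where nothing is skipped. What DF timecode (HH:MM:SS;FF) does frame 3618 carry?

Ten DF minutes hold 17982 frames, so frame 3618 lies in block 0 (frames 0–17981) with 3618 frames into that block.
The block's first minute is 1800 frames and the rest 1798 each; 3618 frames reaches minute 2, so 0 × 18 + 2 × 2 = 4 labels have been skipped so far.
Adding those back, label number 3618 + 4 = 3622 at 30 labels/s is 120 s + 22 f = 0 h 2 min 0 s frame 22, i.e. 00:02:00;22.

00:02:00;22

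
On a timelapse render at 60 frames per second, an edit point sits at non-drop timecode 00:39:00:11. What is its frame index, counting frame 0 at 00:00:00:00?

Total seconds to the label: (0 × 3600 + 39 × 60 + 0) = 2340.
Frame index = 2340 × 60 + 11 = 140411.

frame 140411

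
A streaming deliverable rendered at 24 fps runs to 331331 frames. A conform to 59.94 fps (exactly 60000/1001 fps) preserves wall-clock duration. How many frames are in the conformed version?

827500 frames

Target frames = source frames × (target rate / source rate) = 331331 × (60000/1001)/(24) = 331331 × 2500/1001 = 827500.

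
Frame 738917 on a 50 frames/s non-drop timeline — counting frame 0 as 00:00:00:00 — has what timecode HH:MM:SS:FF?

738917 ÷ 50 = 14778 full seconds, remainder 17 frames.
14778 s = 4 h 6 min 18 s.
Timecode: 04:06:18:17.

04:06:18:17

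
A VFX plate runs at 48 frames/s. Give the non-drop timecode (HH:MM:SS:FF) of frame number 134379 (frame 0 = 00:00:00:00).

00:46:39:27

134379 ÷ 48 = 2799 full seconds, remainder 27 frames.
2799 s = 0 h 46 min 39 s.
Timecode: 00:46:39:27.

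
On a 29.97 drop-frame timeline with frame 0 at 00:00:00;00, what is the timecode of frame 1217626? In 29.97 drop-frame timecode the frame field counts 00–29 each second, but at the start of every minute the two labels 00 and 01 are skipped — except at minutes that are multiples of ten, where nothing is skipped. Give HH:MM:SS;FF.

11:17:08;06

Each 10-minute DF block holds 10 × 60 × 30 − 9 × 2 = 17982 frames. 1217626 ÷ 17982 → 67 full blocks, remainder 12832.
Within the partial block the first minute is 1800 frames and each further minute 1798, so 7 further minute boundaries passed. Total skipped labels = 18 × 67 + 2 × 7 = 1220.
Non-drop label index = 1217626 + 1220 = 1218846; at 30 labels/s that is 11:17:08:06, i.e. DF 11:17:08;06.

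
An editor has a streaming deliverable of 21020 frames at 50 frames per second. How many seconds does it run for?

Running time = 21020 / (50) = 420.4 s.

420.4 seconds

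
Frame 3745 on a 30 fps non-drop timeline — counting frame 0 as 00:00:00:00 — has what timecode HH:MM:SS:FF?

00:02:04:25

3745 ÷ 30 = 124 full seconds, remainder 25 frames.
124 s = 0 h 2 min 4 s.
Timecode: 00:02:04:25.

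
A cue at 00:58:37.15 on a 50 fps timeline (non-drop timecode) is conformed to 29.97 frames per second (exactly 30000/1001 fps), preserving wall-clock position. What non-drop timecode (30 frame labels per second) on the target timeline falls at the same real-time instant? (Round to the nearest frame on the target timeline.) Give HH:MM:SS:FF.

00:58:33:24

Source frame index: (0×3600 + 58×60 + 37) × 50 + 15 = 175865.
Real time: 175865 / (50) = 35173/10 s.
Target frame: (35173/10) × (30000/1001) = 105519000/1001 ≈ 105413.586 → 105414.
At 30 labels/s: frame 105414 → 00:58:33:24.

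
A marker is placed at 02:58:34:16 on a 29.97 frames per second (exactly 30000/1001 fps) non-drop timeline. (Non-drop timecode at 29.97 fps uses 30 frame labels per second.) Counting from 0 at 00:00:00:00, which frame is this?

frame 321436

Total seconds to the label: (2 × 3600 + 58 × 60 + 34) = 10714.
Frame index = 10714 × 30 + 16 = 321436.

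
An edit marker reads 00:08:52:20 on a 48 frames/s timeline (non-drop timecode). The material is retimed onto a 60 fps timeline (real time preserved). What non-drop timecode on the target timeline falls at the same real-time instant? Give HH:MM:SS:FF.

00:08:52:25

Source frame index: (0×3600 + 8×60 + 52) × 48 + 20 = 25556.
Real time: 25556 / (48) = 6389/12 s.
Target frame: (6389/12) × (60) = 31945.
At 60 labels/s: frame 31945 → 00:08:52:25.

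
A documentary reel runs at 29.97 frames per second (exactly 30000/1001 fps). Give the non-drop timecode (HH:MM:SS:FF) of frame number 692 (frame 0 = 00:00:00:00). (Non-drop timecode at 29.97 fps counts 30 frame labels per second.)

692 ÷ 30 = 23 full seconds, remainder 2 frames.
23 s = 0 h 0 min 23 s.
Timecode: 00:00:23:02.

00:00:23:02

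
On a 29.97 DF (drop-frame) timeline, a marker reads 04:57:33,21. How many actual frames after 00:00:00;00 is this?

As if non-drop at 30 labels/s: (4 × 3600 + 57 × 60 + 33) × 30 + 21 = 535611.
Minute boundaries passed: 297; those not divisible by 10: 297 − 29 = 268; dropped labels = 2 × 268 = 536.
Actual frame index = 535611 − 536 = 535075.

535075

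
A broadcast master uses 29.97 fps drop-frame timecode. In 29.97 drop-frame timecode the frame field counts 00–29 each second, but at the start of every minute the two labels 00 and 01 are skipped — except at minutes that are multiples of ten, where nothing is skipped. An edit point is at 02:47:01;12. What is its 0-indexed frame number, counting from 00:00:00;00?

Complete 10-minute blocks: 16, each 17982 frames → 287712.
Remaining 7 whole minutes in the current block: 1800 + 6 × 1798 = 12588 frames.
Within the current minute: 1 × 30 + 12 − 2 = 40 (labels ;00/;01 skipped at this minute). Total = 287712 + 12588 + 40 = 300340.

300340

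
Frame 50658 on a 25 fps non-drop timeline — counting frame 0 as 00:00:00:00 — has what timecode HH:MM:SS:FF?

00:33:46:08

50658 ÷ 25 = 2026 full seconds, remainder 8 frames.
2026 s = 0 h 33 min 46 s.
Timecode: 00:33:46:08.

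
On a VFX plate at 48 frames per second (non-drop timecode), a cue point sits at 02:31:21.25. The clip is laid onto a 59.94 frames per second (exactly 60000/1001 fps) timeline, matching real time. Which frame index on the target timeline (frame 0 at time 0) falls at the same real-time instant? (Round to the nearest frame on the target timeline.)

Source frame index: (2×3600 + 31×60 + 21) × 48 + 25 = 435913.
Real time: 435913 / (48) = 435913/48 s.
Target frame: (435913/48) × (60000/1001) = 544891250/1001 ≈ 544346.903 → 544347.

frame 544347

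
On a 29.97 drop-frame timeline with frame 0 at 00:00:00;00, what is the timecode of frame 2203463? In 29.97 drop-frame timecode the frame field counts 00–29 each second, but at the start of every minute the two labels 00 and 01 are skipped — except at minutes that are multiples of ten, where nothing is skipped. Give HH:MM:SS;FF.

Ten DF minutes hold 17982 frames, so frame 2203463 lies in block 122 (frames 2193804–2211785) with 9659 frames into that block.
The block's first minute is 1800 frames and the rest 1798 each; 9659 frames reaches minute 5, so 122 × 18 + 5 × 2 = 2206 labels have been skipped so far.
Adding those back, label number 2203463 + 2206 = 2205669 at 30 labels/s is 73522 s + 9 f = 20 h 25 min 22 s frame 9, i.e. 20:25:22;09.

20:25:22;09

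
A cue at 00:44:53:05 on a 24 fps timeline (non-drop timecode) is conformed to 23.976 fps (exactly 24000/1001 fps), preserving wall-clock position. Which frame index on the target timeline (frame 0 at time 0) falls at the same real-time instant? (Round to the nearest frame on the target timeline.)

Source frame index: (0×3600 + 44×60 + 53) × 24 + 5 = 64637.
Real time: 64637 / (24) = 64637/24 s.
Target frame: (64637/24) × (24000/1001) = 64637000/1001 ≈ 64572.428 → 64572.

frame 64572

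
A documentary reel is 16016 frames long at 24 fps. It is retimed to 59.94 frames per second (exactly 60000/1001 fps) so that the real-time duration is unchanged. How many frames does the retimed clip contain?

Target frames = source frames × (target rate / source rate) = 16016 × (60000/1001)/(24) = 16016 × 2500/1001 = 40000.

40000 frames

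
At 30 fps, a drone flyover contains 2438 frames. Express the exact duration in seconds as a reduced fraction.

1219/15 seconds

Running time = 2438 ÷ (30) = 2438 × 1/30 = 1219/15 s.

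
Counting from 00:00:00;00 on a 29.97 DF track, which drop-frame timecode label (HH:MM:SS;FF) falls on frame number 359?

00:00:11;29

Each 10-minute DF block holds 10 × 60 × 30 − 9 × 2 = 17982 frames. 359 ÷ 17982 → 0 full blocks, remainder 359.
Within the partial block the first minute is 1800 frames and each further minute 1798, so 0 further minute boundaries passed. Total skipped labels = 18 × 0 + 2 × 0 = 0.
Non-drop label index = 359 + 0 = 359; at 30 labels/s that is 00:00:11:29, i.e. DF 00:00:11;29.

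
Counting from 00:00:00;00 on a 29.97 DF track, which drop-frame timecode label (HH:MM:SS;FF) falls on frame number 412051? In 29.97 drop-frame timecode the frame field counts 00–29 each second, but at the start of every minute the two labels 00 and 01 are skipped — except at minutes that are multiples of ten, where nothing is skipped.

03:49:08;25

Each 10-minute DF block holds 10 × 60 × 30 − 9 × 2 = 17982 frames. 412051 ÷ 17982 → 22 full blocks, remainder 16447.
Within the partial block the first minute is 1800 frames and each further minute 1798, so 9 further minute boundaries passed. Total skipped labels = 18 × 22 + 2 × 9 = 414.
Non-drop label index = 412051 + 414 = 412465; at 30 labels/s that is 03:49:08:25, i.e. DF 03:49:08;25.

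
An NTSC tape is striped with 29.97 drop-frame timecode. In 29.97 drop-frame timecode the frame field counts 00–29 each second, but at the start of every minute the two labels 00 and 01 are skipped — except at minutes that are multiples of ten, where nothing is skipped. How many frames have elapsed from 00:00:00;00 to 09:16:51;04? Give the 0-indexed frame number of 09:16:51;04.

1001332

Complete 10-minute blocks: 55, each 17982 frames → 989010.
Remaining 6 whole minutes in the current block: 1800 + 5 × 1798 = 10790 frames.
Within the current minute: 51 × 30 + 4 − 2 = 1532 (labels ;00/;01 skipped at this minute). Total = 989010 + 10790 + 1532 = 1001332.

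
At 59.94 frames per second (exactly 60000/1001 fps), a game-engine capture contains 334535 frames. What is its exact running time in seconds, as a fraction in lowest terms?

Running time = 334535 ÷ (60000/1001) = 334535 × 1001/60000 = 66973907/12000 s.

66973907/12000 seconds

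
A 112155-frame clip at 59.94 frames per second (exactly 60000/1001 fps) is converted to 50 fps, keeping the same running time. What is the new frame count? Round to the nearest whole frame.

93556 frames

Frames at target rate = 112155 × (50) / (60000/1001) = 7484477/80 ≈ 93555.962.
Nearest whole frame: 93556.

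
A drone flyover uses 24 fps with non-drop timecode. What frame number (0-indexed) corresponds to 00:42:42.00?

61488

Total seconds to the label: (0 × 3600 + 42 × 60 + 42) = 2562.
Frame index = 2562 × 24 + 0 = 61488.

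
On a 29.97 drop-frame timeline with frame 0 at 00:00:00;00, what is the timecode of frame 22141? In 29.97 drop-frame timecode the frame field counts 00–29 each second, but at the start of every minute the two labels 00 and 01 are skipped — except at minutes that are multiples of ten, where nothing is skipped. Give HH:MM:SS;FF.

00:12:18;23

Each 10-minute DF block holds 10 × 60 × 30 − 9 × 2 = 17982 frames. 22141 ÷ 17982 → 1 full block, remainder 4159.
Within the partial block the first minute is 1800 frames and each further minute 1798, so 2 further minute boundaries passed. Total skipped labels = 18 × 1 + 2 × 2 = 22.
Non-drop label index = 22141 + 22 = 22163; at 30 labels/s that is 00:12:18:23, i.e. DF 00:12:18;23.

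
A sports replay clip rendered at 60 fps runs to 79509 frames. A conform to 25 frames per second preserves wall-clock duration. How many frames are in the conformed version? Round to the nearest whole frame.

33129 frames

Frames at target rate = 79509 × (25) / (60) = 132515/4 ≈ 33128.750.
Nearest whole frame: 33129.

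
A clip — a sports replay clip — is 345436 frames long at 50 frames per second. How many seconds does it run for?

Running time = 345436 / (50) = 6908.72 s.

6908.72 seconds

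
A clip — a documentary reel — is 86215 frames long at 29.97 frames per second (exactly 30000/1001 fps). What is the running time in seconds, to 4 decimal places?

Running time = 86215 × 1001/30000 = 17260243/6000 s ≈ 2876.7072 s.

2876.7072 seconds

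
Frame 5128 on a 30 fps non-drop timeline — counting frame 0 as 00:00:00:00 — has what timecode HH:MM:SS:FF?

5128 ÷ 30 = 170 full seconds, remainder 28 frames.
170 s = 0 h 2 min 50 s.
Timecode: 00:02:50:28.

00:02:50:28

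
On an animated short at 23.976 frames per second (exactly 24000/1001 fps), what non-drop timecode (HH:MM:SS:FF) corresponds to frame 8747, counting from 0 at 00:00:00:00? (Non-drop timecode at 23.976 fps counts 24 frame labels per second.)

00:06:04:11

8747 ÷ 24 = 364 full seconds, remainder 11 frames.
364 s = 0 h 6 min 4 s.
Timecode: 00:06:04:11.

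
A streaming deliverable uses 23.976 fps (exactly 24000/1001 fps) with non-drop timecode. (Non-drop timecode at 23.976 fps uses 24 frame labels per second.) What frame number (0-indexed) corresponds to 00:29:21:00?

42264

Total seconds to the label: (0 × 3600 + 29 × 60 + 21) = 1761.
Frame index = 1761 × 24 + 0 = 42264.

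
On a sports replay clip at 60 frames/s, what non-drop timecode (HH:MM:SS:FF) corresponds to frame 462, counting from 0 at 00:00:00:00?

00:00:07:42

462 ÷ 60 = 7 full seconds, remainder 42 frames.
7 s = 0 h 0 min 7 s.
Timecode: 00:00:07:42.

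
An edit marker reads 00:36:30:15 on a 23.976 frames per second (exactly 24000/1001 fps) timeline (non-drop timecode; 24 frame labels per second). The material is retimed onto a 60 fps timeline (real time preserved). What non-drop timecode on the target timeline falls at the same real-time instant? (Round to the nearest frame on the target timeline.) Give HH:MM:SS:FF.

Source frame index: (0×3600 + 36×60 + 30) × 24 + 15 = 52575.
Real time: 52575 / (24000/1001) = 701701/320 s.
Target frame: (701701/320) × (60) = 2105103/16 ≈ 131568.938 → 131569.
At 60 labels/s: frame 131569 → 00:36:32:49.

00:36:32:49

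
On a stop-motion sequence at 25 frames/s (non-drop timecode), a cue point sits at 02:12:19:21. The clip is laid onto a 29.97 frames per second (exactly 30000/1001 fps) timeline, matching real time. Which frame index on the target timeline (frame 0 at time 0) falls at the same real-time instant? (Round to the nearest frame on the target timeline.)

Source frame index: (2×3600 + 12×60 + 19) × 25 + 21 = 198496.
Real time: 198496 / (25) = 198496/25 s.
Target frame: (198496/25) × (30000/1001) = 238195200/1001 ≈ 237957.243 → 237957.

frame 237957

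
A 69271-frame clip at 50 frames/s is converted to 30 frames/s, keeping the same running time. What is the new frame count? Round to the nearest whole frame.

Frames at target rate = 69271 × (30) / (50) = 207813/5 ≈ 41562.600.
Nearest whole frame: 41563.

41563 frames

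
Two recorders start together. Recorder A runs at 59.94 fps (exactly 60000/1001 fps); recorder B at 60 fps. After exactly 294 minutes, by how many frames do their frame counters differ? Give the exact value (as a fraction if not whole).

151200/143 frames

294 min = 17640 s.
A emits 60000/1001 × 17640 = 151200000/143 frames; B emits 60 × 17640 = 1058400.
Difference = 151200/143 frames (≈ 1057.3427); B is ahead of A.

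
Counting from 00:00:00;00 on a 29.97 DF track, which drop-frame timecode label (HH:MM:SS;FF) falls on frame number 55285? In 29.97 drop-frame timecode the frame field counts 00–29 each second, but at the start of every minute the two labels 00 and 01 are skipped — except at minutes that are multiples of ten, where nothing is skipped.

Each 10-minute DF block holds 10 × 60 × 30 − 9 × 2 = 17982 frames. 55285 ÷ 17982 → 3 full blocks, remainder 1339.
Within the partial block the first minute is 1800 frames and each further minute 1798, so 0 further minute boundaries passed. Total skipped labels = 18 × 3 + 2 × 0 = 54.
Non-drop label index = 55285 + 54 = 55339; at 30 labels/s that is 00:30:44:19, i.e. DF 00:30:44;19.

00:30:44;19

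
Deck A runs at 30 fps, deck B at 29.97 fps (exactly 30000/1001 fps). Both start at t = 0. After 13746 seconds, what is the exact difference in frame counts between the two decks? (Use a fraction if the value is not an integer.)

412380/1001 frames

A emits 30 × 13746 = 412380 frames; B emits 30000/1001 × 13746 = 412380000/1001.
Difference = 412380/1001 frames (≈ 411.9680); B is behind A.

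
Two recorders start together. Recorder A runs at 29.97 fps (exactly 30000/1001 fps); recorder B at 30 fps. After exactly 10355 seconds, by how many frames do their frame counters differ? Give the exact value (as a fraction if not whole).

A emits 30000/1001 × 10355 = 310650000/1001 frames; B emits 30 × 10355 = 310650.
Difference = 310650/1001 frames (≈ 310.3397); B is ahead of A.

310650/1001 frames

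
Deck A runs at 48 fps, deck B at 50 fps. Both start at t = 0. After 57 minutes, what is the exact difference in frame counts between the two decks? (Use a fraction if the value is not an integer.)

57 min = 3420 s.
A emits 48 × 3420 = 164160 frames; B emits 50 × 3420 = 171000.
Difference = 6840 frames; B is ahead of A.

6840 frames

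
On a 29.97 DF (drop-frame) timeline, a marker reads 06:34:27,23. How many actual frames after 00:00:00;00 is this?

As if non-drop at 30 labels/s: (6 × 3600 + 34 × 60 + 27) × 30 + 23 = 710033.
Minute boundaries passed: 394; those not divisible by 10: 394 − 39 = 355; dropped labels = 2 × 355 = 710.
Actual frame index = 710033 − 710 = 709323.

709323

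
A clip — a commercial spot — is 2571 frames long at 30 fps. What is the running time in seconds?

85.7 seconds

Running time = 2571 / (30) = 85.7 s.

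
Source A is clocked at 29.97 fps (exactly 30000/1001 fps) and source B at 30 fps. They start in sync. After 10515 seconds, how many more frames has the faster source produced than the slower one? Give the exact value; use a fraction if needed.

315450/1001 frames

A emits 30000/1001 × 10515 = 315450000/1001 frames; B emits 30 × 10515 = 315450.
Difference = 315450/1001 frames (≈ 315.1349); B is ahead of A.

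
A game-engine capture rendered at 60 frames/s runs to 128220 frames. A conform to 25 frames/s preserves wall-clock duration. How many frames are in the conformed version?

Target frames = source frames × (target rate / source rate) = 128220 × (25)/(60) = 128220 × 5/12 = 53425.

53425 frames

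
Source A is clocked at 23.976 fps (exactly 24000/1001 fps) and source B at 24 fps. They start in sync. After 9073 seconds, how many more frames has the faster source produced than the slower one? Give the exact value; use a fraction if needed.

217752/1001 frames

A emits 24000/1001 × 9073 = 217752000/1001 frames; B emits 24 × 9073 = 217752.
Difference = 217752/1001 frames (≈ 217.5345); B is ahead of A.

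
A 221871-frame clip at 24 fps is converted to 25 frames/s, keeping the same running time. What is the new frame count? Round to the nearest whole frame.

231116 frames

Frames at target rate = 221871 × (25) / (24) = 1848925/8 ≈ 231115.625.
Nearest whole frame: 231116.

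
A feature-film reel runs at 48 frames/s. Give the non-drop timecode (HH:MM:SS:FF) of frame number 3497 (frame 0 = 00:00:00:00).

3497 ÷ 48 = 72 full seconds, remainder 41 frames.
72 s = 0 h 1 min 12 s.
Timecode: 00:01:12:41.

00:01:12:41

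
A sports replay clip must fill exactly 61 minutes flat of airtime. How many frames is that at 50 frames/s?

61 min = 3660 s.
Frames = 3660 × 50 = 183000.

183000 frames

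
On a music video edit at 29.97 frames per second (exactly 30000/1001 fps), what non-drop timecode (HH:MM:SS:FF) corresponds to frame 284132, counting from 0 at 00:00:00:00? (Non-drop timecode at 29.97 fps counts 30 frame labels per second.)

02:37:51:02

284132 ÷ 30 = 9471 full seconds, remainder 2 frames.
9471 s = 2 h 37 min 51 s.
Timecode: 02:37:51:02.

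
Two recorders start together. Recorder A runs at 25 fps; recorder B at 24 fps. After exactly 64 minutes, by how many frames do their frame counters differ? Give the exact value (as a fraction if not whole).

3840 frames

64 min = 3840 s.
A emits 25 × 3840 = 96000 frames; B emits 24 × 3840 = 92160.
Difference = 3840 frames; B is behind A.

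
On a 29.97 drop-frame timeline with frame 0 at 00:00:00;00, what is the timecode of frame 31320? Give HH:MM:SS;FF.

Each 10-minute DF block holds 10 × 60 × 30 − 9 × 2 = 17982 frames. 31320 ÷ 17982 → 1 full block, remainder 13338.
Within the partial block the first minute is 1800 frames and each further minute 1798, so 7 further minute boundaries passed. Total skipped labels = 18 × 1 + 2 × 7 = 32.
Non-drop label index = 31320 + 32 = 31352; at 30 labels/s that is 00:17:25:02, i.e. DF 00:17:25;02.

00:17:25;02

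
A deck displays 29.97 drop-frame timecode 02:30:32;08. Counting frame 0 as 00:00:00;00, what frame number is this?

270698

Complete 10-minute blocks: 15, each 17982 frames → 269730.
Remaining 0 whole minutes in the current block: 0 frames.
Within the current minute: 32 × 30 + 8 = 968. Total = 269730 + 0 + 968 = 270698.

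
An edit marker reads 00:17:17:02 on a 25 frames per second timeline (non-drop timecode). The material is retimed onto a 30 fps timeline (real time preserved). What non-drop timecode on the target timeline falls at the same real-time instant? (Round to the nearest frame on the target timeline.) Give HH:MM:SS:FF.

00:17:17:02

Source frame index: (0×3600 + 17×60 + 17) × 25 + 2 = 25927.
Real time: 25927 / (25) = 25927/25 s.
Target frame: (25927/25) × (30) = 155562/5 ≈ 31112.400 → 31112.
At 30 labels/s: frame 31112 → 00:17:17:02.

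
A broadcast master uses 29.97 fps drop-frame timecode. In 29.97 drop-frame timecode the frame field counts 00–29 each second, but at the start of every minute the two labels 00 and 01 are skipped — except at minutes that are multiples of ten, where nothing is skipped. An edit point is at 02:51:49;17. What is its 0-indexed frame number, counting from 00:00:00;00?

308979

Complete 10-minute blocks: 17, each 17982 frames → 305694.
Remaining 1 whole minute in the current block: 1800 + 0 × 1798 = 1800 frames.
Within the current minute: 49 × 30 + 17 − 2 = 1485 (labels ;00/;01 skipped at this minute). Total = 305694 + 1800 + 1485 = 308979.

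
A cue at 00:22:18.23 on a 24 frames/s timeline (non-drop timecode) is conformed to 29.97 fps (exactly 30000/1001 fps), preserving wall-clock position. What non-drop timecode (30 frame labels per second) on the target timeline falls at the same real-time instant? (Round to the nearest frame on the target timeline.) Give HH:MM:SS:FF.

00:22:17:19

Source frame index: (0×3600 + 22×60 + 18) × 24 + 23 = 32135.
Real time: 32135 / (24) = 32135/24 s.
Target frame: (32135/24) × (30000/1001) = 40168750/1001 ≈ 40128.621 → 40129.
At 30 labels/s: frame 40129 → 00:22:17:19.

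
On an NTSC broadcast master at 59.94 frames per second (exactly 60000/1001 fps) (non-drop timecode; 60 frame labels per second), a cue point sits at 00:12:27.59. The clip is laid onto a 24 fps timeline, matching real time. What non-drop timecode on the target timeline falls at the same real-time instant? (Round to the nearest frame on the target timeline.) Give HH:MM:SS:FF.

Source frame index: (0×3600 + 12×60 + 27) × 60 + 59 = 44879.
Real time: 44879 / (60000/1001) = 44923879/60000 s.
Target frame: (44923879/60000) × (24) = 44923879/2500 ≈ 17969.552 → 17970.
At 24 labels/s: frame 17970 → 00:12:28:18.

00:12:28:18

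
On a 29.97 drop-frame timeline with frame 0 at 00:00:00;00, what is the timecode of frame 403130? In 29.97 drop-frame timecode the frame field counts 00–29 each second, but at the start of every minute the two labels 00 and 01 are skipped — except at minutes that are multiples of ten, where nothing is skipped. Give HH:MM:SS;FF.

Ten DF minutes hold 17982 frames, so frame 403130 lies in block 22 (frames 395604–413585) with 7526 frames into that block.
The block's first minute is 1800 frames and the rest 1798 each; 7526 frames reaches minute 4, so 22 × 18 + 4 × 2 = 404 labels have been skipped so far.
Adding those back, label number 403130 + 404 = 403534 at 30 labels/s is 13451 s + 4 f = 3 h 44 min 11 s frame 4, i.e. 03:44:11;04.

03:44:11;04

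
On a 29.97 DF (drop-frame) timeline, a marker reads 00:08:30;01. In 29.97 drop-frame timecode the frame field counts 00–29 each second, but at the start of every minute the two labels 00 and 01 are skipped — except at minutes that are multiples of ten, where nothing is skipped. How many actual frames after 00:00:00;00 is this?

15285

As if non-drop at 30 labels/s: (0 × 3600 + 8 × 60 + 30) × 30 + 1 = 15301.
Minute boundaries passed: 8; those not divisible by 10: 8 − 0 = 8; dropped labels = 2 × 8 = 16.
Actual frame index = 15301 − 16 = 15285.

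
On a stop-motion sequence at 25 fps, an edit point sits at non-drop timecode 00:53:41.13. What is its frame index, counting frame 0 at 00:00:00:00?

80538

Total seconds to the label: (0 × 3600 + 53 × 60 + 41) = 3221.
Frame index = 3221 × 25 + 13 = 80538.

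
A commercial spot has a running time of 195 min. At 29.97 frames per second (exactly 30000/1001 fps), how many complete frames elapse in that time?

195 min = 11700 s.
Frames = 11700 × 30000/1001 = 27000000/77 ≈ 350649.3506.
Complete frames: 350649.

350649 frames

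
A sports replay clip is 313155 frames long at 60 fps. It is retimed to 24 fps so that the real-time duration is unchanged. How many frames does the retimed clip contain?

Target frames = source frames × (target rate / source rate) = 313155 × (24)/(60) = 313155 × 2/5 = 125262.

125262 frames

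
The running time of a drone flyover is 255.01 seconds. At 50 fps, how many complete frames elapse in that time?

Frames = 255.01 × 50 = 25501/2 ≈ 12750.5000.
Complete frames: 12750.

12750 frames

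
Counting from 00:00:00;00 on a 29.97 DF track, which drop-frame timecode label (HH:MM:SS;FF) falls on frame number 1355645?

12:33:53;11

Each 10-minute DF block holds 10 × 60 × 30 − 9 × 2 = 17982 frames. 1355645 ÷ 17982 → 75 full blocks, remainder 6995.
Within the partial block the first minute is 1800 frames and each further minute 1798, so 3 further minute boundaries passed. Total skipped labels = 18 × 75 + 2 × 3 = 1356.
Non-drop label index = 1355645 + 1356 = 1357001; at 30 labels/s that is 12:33:53:11, i.e. DF 12:33:53;11.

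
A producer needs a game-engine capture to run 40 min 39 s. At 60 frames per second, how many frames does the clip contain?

146340 frames

40 min 39 s = 2439 s.
Frames = 2439 × 60 = 146340.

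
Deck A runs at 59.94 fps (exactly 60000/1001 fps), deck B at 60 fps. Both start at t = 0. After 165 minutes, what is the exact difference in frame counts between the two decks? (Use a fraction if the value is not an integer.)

165 min = 9900 s.
A emits 60000/1001 × 9900 = 54000000/91 frames; B emits 60 × 9900 = 594000.
Difference = 54000/91 frames (≈ 593.4066); B is ahead of A.

54000/91 frames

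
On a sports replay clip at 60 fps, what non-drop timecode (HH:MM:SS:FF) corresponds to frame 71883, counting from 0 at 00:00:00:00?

71883 ÷ 60 = 1198 full seconds, remainder 3 frames.
1198 s = 0 h 19 min 58 s.
Timecode: 00:19:58:03.

00:19:58:03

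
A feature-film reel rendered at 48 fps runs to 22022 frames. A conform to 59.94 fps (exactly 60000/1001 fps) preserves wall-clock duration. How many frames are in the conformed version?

27500 frames

Target frames = source frames × (target rate / source rate) = 22022 × (60000/1001)/(48) = 22022 × 1250/1001 = 27500.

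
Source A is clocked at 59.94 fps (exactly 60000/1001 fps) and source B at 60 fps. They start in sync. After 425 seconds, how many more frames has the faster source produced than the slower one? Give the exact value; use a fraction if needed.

A emits 60000/1001 × 425 = 25500000/1001 frames; B emits 60 × 425 = 25500.
Difference = 25500/1001 frames (≈ 25.4745); B is ahead of A.

25500/1001 frames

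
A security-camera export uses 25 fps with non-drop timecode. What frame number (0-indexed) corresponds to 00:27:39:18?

Total seconds to the label: (0 × 3600 + 27 × 60 + 39) = 1659.
Frame index = 1659 × 25 + 18 = 41493.

frame 41493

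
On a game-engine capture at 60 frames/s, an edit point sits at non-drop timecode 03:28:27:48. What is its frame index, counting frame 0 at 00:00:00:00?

frame 750468

Total seconds to the label: (3 × 3600 + 28 × 60 + 27) = 12507.
Frame index = 12507 × 60 + 48 = 750468.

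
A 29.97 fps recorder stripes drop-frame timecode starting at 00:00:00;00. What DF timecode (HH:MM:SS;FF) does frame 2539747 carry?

23:32:22;29

Ten DF minutes hold 17982 frames, so frame 2539747 lies in block 141 (frames 2535462–2553443) with 4285 frames into that block.
The block's first minute is 1800 frames and the rest 1798 each; 4285 frames reaches minute 2, so 141 × 18 + 2 × 2 = 2542 labels have been skipped so far.
Adding those back, label number 2539747 + 2542 = 2542289 at 30 labels/s is 84742 s + 29 f = 23 h 32 min 22 s frame 29, i.e. 23:32:22;29.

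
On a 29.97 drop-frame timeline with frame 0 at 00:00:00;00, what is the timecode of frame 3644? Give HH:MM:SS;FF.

Each 10-minute DF block holds 10 × 60 × 30 − 9 × 2 = 17982 frames. 3644 ÷ 17982 → 0 full blocks, remainder 3644.
Within the partial block the first minute is 1800 frames and each further minute 1798, so 2 further minute boundaries passed. Total skipped labels = 18 × 0 + 2 × 2 = 4.
Non-drop label index = 3644 + 4 = 3648; at 30 labels/s that is 00:02:01:18, i.e. DF 00:02:01;18.

00:02:01;18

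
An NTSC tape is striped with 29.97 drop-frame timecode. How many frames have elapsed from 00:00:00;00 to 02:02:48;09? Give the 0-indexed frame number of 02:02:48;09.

Complete 10-minute blocks: 12, each 17982 frames → 215784.
Remaining 2 whole minutes in the current block: 1800 + 1 × 1798 = 3598 frames.
Within the current minute: 48 × 30 + 9 − 2 = 1447 (labels ;00/;01 skipped at this minute). Total = 215784 + 3598 + 1447 = 220829.

220829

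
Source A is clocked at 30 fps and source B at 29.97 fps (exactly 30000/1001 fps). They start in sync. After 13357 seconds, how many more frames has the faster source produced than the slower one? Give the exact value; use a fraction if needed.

A emits 30 × 13357 = 400710 frames; B emits 30000/1001 × 13357 = 400710000/1001.
Difference = 400710/1001 frames (≈ 400.3097); B is behind A.

400710/1001 frames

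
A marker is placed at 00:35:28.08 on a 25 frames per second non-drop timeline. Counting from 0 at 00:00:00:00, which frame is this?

53208

Total seconds to the label: (0 × 3600 + 35 × 60 + 28) = 2128.
Frame index = 2128 × 25 + 8 = 53208.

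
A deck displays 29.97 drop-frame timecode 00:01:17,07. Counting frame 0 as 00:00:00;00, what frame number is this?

Complete 10-minute blocks: 0, each 17982 frames → 0.
Remaining 1 whole minute in the current block: 1800 + 0 × 1798 = 1800 frames.
Within the current minute: 17 × 30 + 7 − 2 = 515 (labels ;00/;01 skipped at this minute). Total = 0 + 1800 + 515 = 2315.

2315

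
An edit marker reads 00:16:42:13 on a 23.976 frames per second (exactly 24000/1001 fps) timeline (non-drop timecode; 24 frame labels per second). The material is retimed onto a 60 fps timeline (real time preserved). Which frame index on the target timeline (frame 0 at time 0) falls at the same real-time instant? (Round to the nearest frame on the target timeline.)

frame 60213

Source frame index: (0×3600 + 16×60 + 42) × 24 + 13 = 24061.
Real time: 24061 / (24000/1001) = 24085061/24000 s.
Target frame: (24085061/24000) × (60) = 24085061/400 ≈ 60212.652 → 60213.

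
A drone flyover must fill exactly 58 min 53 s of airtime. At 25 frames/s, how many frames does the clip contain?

58 min 53 s = 3533 s.
Frames = 3533 × 25 = 88325.

88325 frames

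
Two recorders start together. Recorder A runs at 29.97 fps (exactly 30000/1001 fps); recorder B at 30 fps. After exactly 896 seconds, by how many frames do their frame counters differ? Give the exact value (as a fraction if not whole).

3840/143 frames

A emits 30000/1001 × 896 = 3840000/143 frames; B emits 30 × 896 = 26880.
Difference = 3840/143 frames (≈ 26.8531); B is ahead of A.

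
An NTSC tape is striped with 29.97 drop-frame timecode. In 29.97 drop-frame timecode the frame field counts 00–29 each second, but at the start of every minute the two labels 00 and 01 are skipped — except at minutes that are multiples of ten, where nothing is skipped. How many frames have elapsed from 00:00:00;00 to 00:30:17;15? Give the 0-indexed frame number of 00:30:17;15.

As if non-drop at 30 labels/s: (0 × 3600 + 30 × 60 + 17) × 30 + 15 = 54525.
Minute boundaries passed: 30; those not divisible by 10: 30 − 3 = 27; dropped labels = 2 × 27 = 54.
Actual frame index = 54525 − 54 = 54471.

54471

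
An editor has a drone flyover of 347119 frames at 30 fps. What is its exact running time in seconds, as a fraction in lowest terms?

Running time = 347119 ÷ (30) = 347119 × 1/30 = 347119/30 s.

347119/30 seconds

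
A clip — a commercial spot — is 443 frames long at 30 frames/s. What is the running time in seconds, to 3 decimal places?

14.767 seconds

Running time = 443 × 1/30 = 443/30 s ≈ 14.767 s.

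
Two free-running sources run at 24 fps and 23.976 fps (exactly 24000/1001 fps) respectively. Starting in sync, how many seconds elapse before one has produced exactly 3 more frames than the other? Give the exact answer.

The gap grows by |24000/1001 − 24| = 24/1001 frames per second.
Time for a 3-frame gap: 3 ÷ (24/1001) = 125.125 s.

125.125 seconds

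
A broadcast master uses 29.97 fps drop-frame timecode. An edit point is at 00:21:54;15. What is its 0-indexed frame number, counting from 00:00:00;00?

Complete 10-minute blocks: 2, each 17982 frames → 35964.
Remaining 1 whole minute in the current block: 1800 + 0 × 1798 = 1800 frames.
Within the current minute: 54 × 30 + 15 − 2 = 1633 (labels ;00/;01 skipped at this minute). Total = 35964 + 1800 + 1633 = 39397.

39397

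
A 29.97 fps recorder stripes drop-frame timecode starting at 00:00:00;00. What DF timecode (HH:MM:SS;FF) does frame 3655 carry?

Each 10-minute DF block holds 10 × 60 × 30 − 9 × 2 = 17982 frames. 3655 ÷ 17982 → 0 full blocks, remainder 3655.
Within the partial block the first minute is 1800 frames and each further minute 1798, so 2 further minute boundaries passed. Total skipped labels = 18 × 0 + 2 × 2 = 4.
Non-drop label index = 3655 + 4 = 3659; at 30 labels/s that is 00:02:01:29, i.e. DF 00:02:01;29.

00:02:01;29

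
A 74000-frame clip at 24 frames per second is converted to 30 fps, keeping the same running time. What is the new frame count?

92500 frames

Target frames = source frames × (target rate / source rate) = 74000 × (30)/(24) = 74000 × 5/4 = 92500.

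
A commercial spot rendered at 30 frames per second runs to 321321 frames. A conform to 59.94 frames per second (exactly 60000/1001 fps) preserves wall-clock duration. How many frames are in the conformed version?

Target frames = source frames × (target rate / source rate) = 321321 × (60000/1001)/(30) = 321321 × 2000/1001 = 642000.

642000 frames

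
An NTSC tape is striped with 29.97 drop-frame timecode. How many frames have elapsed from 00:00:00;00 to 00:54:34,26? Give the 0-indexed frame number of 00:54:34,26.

As if non-drop at 30 labels/s: (0 × 3600 + 54 × 60 + 34) × 30 + 26 = 98246.
Minute boundaries passed: 54; those not divisible by 10: 54 − 5 = 49; dropped labels = 2 × 49 = 98.
Actual frame index = 98246 − 98 = 98148.

98148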